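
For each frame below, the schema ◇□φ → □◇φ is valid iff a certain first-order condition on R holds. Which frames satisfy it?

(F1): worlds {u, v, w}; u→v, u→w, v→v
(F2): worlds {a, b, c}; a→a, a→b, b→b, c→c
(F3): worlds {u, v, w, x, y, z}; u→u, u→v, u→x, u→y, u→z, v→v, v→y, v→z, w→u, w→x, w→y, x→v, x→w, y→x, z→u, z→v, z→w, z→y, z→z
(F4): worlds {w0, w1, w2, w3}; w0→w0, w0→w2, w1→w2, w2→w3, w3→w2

The schema corresponds to convergence: ∀x ∀y ∀z (Rxy ∧ Rxz → ∃w (Ryw ∧ Rzw)).
(F1): fails — Ruv and Ruw but v and w have no common successor.
(F2): holds.
(F3): fails — Ruv and Ruy but v and y have no common successor.
(F4): fails — Rw0w2 and Rw0w0 but w2 and w0 have no common successor.
Valid on: (F2).

(F2)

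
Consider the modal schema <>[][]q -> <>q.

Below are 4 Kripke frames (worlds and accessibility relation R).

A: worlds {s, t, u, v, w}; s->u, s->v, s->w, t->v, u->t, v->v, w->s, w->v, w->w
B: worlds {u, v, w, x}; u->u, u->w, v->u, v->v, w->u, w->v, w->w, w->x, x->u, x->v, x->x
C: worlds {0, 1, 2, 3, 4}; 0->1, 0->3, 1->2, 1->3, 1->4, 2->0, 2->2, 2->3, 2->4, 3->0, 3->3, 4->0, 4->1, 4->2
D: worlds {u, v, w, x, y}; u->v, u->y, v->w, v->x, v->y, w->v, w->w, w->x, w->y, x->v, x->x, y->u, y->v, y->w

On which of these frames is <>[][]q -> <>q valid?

The schema corresponds to a generalized confluence (Geach) condition: forall x forall y (xRy -> exists w (y R^2 w & xRw)).
A: fails — uRt but no w* with tR²w* and uRw*.
B: condition met.
C: condition met.
D: condition met.
Valid on: B, C, D.

B, C, D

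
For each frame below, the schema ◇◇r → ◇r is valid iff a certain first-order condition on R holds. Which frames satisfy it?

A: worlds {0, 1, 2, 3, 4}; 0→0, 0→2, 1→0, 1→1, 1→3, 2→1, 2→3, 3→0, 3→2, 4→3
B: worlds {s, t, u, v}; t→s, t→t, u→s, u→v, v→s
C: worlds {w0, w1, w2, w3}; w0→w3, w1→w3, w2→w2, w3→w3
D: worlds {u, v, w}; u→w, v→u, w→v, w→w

Frame correspondent (Sahlqvist): ∀x ∀y ∀z (Rxy ∧ Ryz → Rxz) — i.e. transitivity.
A: fails — R10 and R02 but not R12.
B: condition met.
C: condition met.
D: fails — Rvu and Ruw but not Rvw.

B, C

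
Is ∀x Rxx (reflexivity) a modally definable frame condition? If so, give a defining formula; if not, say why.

Yes, by □r → r

The condition is reflexivity. A defining modal formula is □r → r.
Suppose □r→r is valid. At any x set V(r)={w : Rxw}. Then □r holds at x, so r holds at x, i.e. Rxx.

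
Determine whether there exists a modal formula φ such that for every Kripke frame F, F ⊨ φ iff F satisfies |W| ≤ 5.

No

Any modally definable frame class is closed under disjoint unions.
Any modal formula valid on each of 6 disjoint one-world frames is valid on their disjoint union (validity is preserved under disjoint unions). Each one-world frame has |W|=1≤5, but the union has |W|=6.
Hence having at most 5 worlds is not modally definable.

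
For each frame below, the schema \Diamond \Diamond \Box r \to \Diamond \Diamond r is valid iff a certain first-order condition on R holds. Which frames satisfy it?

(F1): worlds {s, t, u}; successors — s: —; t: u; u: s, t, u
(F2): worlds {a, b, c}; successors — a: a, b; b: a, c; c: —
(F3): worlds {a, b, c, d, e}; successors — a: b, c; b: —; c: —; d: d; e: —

This is the axiom for a generalized confluence (Geach) condition; its first-order frame correspondent is \forall x \forall y (x R^2 y \to \exists w (yRw \wedge x R^2 w)).
(F1): fails — tR²s but no w with sRw and tR²w.
(F2): fails — aR²c but no w with cRw and aR²w.
(F3): holds.

(F3)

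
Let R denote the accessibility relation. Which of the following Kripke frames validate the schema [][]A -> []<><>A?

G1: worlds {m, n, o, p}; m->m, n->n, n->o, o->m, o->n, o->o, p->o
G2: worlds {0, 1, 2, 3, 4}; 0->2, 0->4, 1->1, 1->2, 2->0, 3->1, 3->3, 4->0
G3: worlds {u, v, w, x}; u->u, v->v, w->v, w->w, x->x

G1, G3

This is the axiom for a generalized confluence (Geach) condition; its first-order frame correspondent is forall x forall z (xRz -> exists w (x R^2 w & z R^2 w)).
G1: ✓.
G2: fails — 0R2 but no w with 0R²w and 2R²w.
G3: ✓.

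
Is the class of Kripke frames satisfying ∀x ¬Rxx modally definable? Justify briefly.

Modal frame validity is preserved under surjective bounded morphisms.
The 2-cycle (worlds w0,w1 with w0→w1→w0) is irreflexive, and the map sending every world to a single reflexive point • is a surjective bounded morphism (forth: every edge maps to (•,•); back: every world has a successor). So any modal formula valid on the 2-cycle is also valid on the reflexive point, which is not irreflexive.
Hence irreflexivity is not modally definable.

Not definable by any modal formula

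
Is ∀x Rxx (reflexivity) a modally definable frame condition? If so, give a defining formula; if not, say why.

Yes — defined by □r → r

This is a Sahlqvist condition; the T axiom □r → r defines it.
Suppose □r→r is valid. At any x set V(r)={w : Rxw}. Then □r holds at x, so r holds at x, i.e. Rxx.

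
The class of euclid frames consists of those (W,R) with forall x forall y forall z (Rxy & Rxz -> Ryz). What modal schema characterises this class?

◇r → □◇r

The condition is the Euclidean property. The 5 schema ◇r → □◇r defines it.
Suppose ◇r→□◇r is valid. Take Rxy, Rxz and set V(r)={y}. Then ◇r at x, so □◇r at x, so ◇r at z, so some w with Rzw has r; w=y, i.e. Rzy. By symmetry of the argument, Ryz.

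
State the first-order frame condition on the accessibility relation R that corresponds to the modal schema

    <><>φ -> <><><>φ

This is a Sahlqvist (Geach-type) schema ◇^2□^0φ → □^0◇^3φ.
Minimal-valuation argument: fix x; take any y with xR^2y and any z with xR^0z. Set V(φ) to the set of worlds R-reachable from y in exactly 0 steps. Then □^0φ holds at y, so the antecedent holds at x; validity forces ◇^3φ at z, giving a w with zR^3w and yR^0w.
First-order correspondent: forall x forall y (x R^2 y -> exists w (y = w & x R^3 w)).

forall x forall y (x R^2 y -> exists w (y = w & x R^3 w))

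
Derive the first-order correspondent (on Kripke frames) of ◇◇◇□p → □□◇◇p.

This is a Sahlqvist (Geach-type) schema ◇^3□^1p → □^2◇^2p.
Minimal-valuation argument: fix x; take any y with xR^3y and any z with xR^2z. Set V(p) to the set of worlds R-reachable from y in exactly 1 step. Then □^1p holds at y, so the antecedent holds at x; validity forces ◇^2p at z, giving a w with zR^2w and yR^1w.
First-order correspondent: ∀x ∀y ∀z ((xR³y ∧ xR²z) → ∃w (yRw ∧ zR²w)).

∀x ∀y ∀z ((xR³y ∧ xR²z) → ∃w (yRw ∧ zR²w))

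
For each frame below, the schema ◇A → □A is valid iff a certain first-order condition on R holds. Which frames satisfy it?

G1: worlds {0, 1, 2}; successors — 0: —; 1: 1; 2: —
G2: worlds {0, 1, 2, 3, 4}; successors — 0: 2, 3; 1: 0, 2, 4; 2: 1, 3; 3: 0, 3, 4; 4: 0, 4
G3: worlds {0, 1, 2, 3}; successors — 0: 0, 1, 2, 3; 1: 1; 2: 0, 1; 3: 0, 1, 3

Frame correspondent (Sahlqvist): ∀x ∀y ∀z (Rxy ∧ Rxz → y = z) — i.e. partial functionality.
G1: condition met.
G2: fails — 0 sees both 2 and 3.
G3: fails — 0 sees both 0 and 1.
Valid on: G1.

G1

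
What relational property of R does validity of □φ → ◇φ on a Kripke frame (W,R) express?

seriality

Suppose □φ→◇φ is valid. At any x set V(φ)=W. Then □φ at x, so ◇φ at x, so x has a successor.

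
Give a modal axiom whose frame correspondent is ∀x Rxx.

□ψ → ψ

A defining formula is □ψ → ψ (the T axiom).
Suppose □ψ→ψ is valid. At any x set V(ψ)={w : Rxw}. Then □ψ holds at x, so ψ holds at x, i.e. Rxx.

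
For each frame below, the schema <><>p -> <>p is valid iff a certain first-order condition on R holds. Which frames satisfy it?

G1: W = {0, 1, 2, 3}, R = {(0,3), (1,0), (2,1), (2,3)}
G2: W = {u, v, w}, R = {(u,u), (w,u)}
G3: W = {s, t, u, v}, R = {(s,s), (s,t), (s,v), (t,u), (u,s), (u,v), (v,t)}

G2

Frame correspondent (Sahlqvist): forall x forall y forall z (Rxy & Ryz -> Rxz) — i.e. transitivity.
G1: fails — R10 and R03 but not R13.
G2: ✓.
G3: fails — Ruv and Rvt but not Rut.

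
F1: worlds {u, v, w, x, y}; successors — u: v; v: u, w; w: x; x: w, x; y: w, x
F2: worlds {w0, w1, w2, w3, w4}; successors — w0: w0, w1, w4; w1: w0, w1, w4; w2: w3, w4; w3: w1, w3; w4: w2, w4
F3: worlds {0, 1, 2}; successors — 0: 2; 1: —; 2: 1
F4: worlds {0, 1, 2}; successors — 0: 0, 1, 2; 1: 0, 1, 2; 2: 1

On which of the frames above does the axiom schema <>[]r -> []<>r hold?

F4

The schema corresponds to convergence: forall x forall y forall z (Rxy & Rxz -> exists w (Ryw & Rzw)).
F1: fails — Rvw and Rvu but w and u have no common successor.
F2: fails — Rw2w4 and Rw2w3 but w4 and w3 have no common successor.
F3: fails — R21 and R21 but 1 and 1 have no common successor.
F4: ✓.
Valid on: F4.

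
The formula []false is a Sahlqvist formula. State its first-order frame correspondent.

Emptiness of R

This schema is the Ver axiom.
It corresponds to emptiness of R: forall x forall y ~Rxy.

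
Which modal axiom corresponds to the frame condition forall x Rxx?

This is reflexivity; the standard corresponding axiom is T: □q → q.
Suppose □q→q is valid. At any x set V(q)={w : Rxw}. Then □q holds at x, so q holds at x, i.e. Rxx.

□q → q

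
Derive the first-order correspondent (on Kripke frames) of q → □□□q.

This is a Sahlqvist (Geach-type) schema ◇^0□^0q → □^3◇^0q.
Minimal-valuation argument: fix x; take any y with xR^0y and any z with xR^3z. Set V(q) to the set of worlds R-reachable from y in exactly 0 steps. Then □^0q holds at y, so the antecedent holds at x; validity forces ◇^0q at z, giving a w with zR^0w and yR^0w.
First-order correspondent: ∀x ∀z (xR³z → ∃w (x = w ∧ z = w)).

∀x ∀z (xR³z → ∃w (x = w ∧ z = w))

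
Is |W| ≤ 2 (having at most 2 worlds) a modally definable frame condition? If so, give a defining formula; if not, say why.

Not definable by any modal formula

If a class were modally definable it would be closed under disjoint unions (Goldblatt–Thomason).
Any modal formula valid on each of 3 disjoint one-world frames is valid on their disjoint union (validity is preserved under disjoint unions). Each one-world frame has |W|=1≤2, but the union has |W|=3.
So the class is not modally definable.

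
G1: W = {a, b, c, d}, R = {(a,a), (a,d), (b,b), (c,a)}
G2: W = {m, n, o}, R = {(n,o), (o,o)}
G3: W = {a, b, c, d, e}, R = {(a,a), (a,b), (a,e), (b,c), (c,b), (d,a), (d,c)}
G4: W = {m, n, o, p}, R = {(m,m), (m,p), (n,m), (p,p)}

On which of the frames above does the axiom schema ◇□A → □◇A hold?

G2, G4

The schema corresponds to convergence: ∀x ∀y ∀z (Rxy ∧ Rxz → ∃w (Ryw ∧ Rzw)).
G1: fails — Raa and Rad but a and d have no common successor.
G2: ✓.
G3: fails — Rab and Rae but b and e have no common successor.
G4: ✓.
Valid on: G2, G4.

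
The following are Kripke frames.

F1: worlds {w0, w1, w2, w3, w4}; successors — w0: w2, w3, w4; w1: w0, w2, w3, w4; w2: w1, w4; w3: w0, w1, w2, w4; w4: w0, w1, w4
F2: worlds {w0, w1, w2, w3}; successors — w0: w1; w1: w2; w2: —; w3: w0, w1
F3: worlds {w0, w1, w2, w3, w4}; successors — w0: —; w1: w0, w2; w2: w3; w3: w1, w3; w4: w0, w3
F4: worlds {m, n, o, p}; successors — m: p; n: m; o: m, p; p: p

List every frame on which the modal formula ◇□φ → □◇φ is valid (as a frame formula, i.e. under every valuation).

F1, F4

The schema corresponds to convergence: ∀x ∀y ∀z (Rxy ∧ Rxz → ∃w (Ryw ∧ Rzw)).
F1: condition met.
F2: fails — Rw1w2 and Rw1w2 but w2 and w2 have no common successor.
F3: fails — Rw1w2 and Rw1w0 but w2 and w0 have no common successor.
F4: condition met.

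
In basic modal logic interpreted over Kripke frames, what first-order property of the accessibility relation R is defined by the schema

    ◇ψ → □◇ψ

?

the Euclidean property: ∀x ∀y ∀z (Rxy ∧ Rxz → Ryz)

Suppose ◇ψ→□◇ψ is valid. Take Rxy, Rxz and set V(ψ)={y}. Then ◇ψ at x, so □◇ψ at x, so ◇ψ at z, so some w with Rzw has ψ; w=y, i.e. Rzy. By symmetry of the argument, Ryz.
Conversely, any frame satisfying ∀x ∀y ∀z (Rxy ∧ Rxz → Ryz) validates the schema.
Frame condition: ∀x ∀y ∀z (Rxy ∧ Rxz → Ryz).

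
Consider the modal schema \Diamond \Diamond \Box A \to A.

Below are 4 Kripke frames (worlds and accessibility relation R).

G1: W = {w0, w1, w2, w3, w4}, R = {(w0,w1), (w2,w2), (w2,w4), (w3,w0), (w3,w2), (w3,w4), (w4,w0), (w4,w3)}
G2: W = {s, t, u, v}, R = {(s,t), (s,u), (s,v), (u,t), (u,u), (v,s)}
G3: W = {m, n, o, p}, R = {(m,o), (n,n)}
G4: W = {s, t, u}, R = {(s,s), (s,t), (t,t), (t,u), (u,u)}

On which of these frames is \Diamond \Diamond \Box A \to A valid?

This is the axiom for a generalized confluence (Geach) condition; its first-order frame correspondent is \forall x \forall y (x R^2 y \to \exists w (yRw \wedge x = w)).
G1: fails — w2R²w0 but no w with w0Rw and w2=w.
G2: fails — sR²s but no w with sRw and s=w.
G3: ✓.
G4: fails — sR²t but no w with tRw and s=w.
Valid on: G3.

G3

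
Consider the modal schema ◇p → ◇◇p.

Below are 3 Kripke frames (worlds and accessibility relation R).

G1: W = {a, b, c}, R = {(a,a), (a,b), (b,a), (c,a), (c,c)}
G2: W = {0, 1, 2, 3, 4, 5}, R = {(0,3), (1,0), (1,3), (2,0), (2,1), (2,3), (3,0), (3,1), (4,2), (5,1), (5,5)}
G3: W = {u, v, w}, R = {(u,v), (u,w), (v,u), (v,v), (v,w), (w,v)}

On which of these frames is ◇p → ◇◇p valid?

This is the axiom for a generalized confluence (Geach) condition; its first-order frame correspondent is ∀x ∀y (xRy → ∃w (y = w ∧ xR²w)).
G1: satisfies the condition.
G2: fails — 0R3 but no w with 3=w and 0R²w.
G3: satisfies the condition.
Valid on: G1, G3.

G1, G3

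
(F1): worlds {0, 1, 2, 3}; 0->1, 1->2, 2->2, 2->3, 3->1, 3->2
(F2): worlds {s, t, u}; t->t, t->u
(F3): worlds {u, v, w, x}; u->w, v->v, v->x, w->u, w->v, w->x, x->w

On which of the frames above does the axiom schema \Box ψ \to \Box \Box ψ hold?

The schema corresponds to transitivity: \forall x \forall y \forall z (Rxy \wedge Ryz \to Rxz).
(F1): fails — R32 and R23 but not R33.
(F2): condition met.
(F3): fails — Rxw and Rwu but not Rxu.
Valid on: (F2).

(F2)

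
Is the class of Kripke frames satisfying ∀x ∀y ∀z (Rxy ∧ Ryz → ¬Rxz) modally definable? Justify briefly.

No — not modally definable

Any modally definable frame class is closed under surjective bounded morphisms.
The 3-cycle (worlds 0,1,2 with 0→1→2→0) is intransitive. Mapping every world to a single reflexive point • is a surjective bounded morphism; the reflexive point is not intransitive (R••∧R•• but R••).
Hence intransitivity is not modally definable.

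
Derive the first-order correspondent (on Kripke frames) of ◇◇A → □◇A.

This is a Sahlqvist (Geach-type) schema ◇^2□^0A → □^1◇^1A.
Minimal-valuation argument: fix x; take any y with xR^2y and any z with xR^1z. Set V(A) to the set of worlds R-reachable from y in exactly 0 steps. Then □^0A holds at y, so the antecedent holds at x; validity forces ◇^1A at z, giving a w with zR^1w and yR^0w.
First-order correspondent: ∀x ∀y ∀z ((xR²y ∧ xRz) → ∃w (y = w ∧ zRw)).

∀x ∀y ∀z ((xR²y ∧ xRz) → ∃w (y = w ∧ zRw))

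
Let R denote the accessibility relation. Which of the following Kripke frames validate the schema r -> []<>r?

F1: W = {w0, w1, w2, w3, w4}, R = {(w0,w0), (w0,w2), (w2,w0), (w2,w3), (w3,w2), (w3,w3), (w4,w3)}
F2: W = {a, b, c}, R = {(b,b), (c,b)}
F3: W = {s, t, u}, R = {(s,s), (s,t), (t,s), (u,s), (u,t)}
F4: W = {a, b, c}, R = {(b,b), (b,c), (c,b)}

Frame correspondent (Sahlqvist): forall x forall y (Rxy -> Ryx) — i.e. symmetry.
F1: fails — Rw4w3 but not Rw3w4.
F2: fails — Rcb but not Rbc.
F3: fails — Rut but not Rtu.
F4: ✓.
Valid on: F4.

F4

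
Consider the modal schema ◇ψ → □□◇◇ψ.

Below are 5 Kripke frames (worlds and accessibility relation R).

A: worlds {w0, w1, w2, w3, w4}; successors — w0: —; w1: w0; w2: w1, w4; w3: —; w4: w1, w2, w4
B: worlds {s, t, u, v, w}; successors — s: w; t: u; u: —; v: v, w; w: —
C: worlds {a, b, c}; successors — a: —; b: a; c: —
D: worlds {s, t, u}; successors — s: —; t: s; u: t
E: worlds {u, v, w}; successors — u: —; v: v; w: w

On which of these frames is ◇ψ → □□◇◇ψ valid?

C, E

Frame correspondent (Sahlqvist): ∀x ∀y ∀z ((xRy ∧ xR²z) → ∃w (y = w ∧ zR²w)) — i.e. a generalized confluence (Geach) condition.
A: fails — w2Rw1, w2R²w0 but no w with w1=w and w0R²w.
B: fails — vRv, vR²w but no w* with v=w* and wR²w*.
C: holds.
D: fails — uRt, uR²s but no w with t=w and sR²w.
E: holds.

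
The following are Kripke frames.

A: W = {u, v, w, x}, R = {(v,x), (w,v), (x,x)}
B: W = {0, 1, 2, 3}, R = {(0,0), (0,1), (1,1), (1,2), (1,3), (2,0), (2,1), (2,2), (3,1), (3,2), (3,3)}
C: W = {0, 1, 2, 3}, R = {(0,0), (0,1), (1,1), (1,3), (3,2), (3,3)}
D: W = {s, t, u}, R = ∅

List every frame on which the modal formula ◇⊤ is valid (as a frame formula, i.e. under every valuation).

B

The schema corresponds to seriality: ∀x ∃y Rxy.
A: fails — world u has no successor.
B: condition met.
C: fails — world 2 has no successor.
D: fails — world s has no successor.
Valid on: B.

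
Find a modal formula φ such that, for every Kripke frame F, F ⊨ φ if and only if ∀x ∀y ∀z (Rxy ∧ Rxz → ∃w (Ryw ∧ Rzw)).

◇□s → □◇s

This is convergence; the standard corresponding axiom is .2: ◇□s → □◇s.
Suppose ◇□s→□◇s is valid. Take Rxy, Rxz and set V(s)={w : Ryw}. Then □s at y so ◇□s at x, so □◇s at x, so ◇s at z, giving w with Rzw and Ryw.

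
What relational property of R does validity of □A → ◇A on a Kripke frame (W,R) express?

Seriality

Suppose □A→◇A is valid. At any x set V(A)=W. Then □A at x, so ◇A at x, so x has a successor.
The converse is a direct semantic check.
So the correspondent is seriality.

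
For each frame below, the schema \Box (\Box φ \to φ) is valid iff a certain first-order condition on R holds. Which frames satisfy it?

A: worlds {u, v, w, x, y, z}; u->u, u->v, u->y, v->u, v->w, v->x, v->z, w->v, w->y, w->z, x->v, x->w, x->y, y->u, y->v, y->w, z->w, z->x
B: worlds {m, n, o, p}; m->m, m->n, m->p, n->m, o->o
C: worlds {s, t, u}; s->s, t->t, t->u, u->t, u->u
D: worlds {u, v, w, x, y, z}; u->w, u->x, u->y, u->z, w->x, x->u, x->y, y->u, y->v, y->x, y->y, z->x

C

This is the axiom for shift-reflexivity; its first-order frame correspondent is \forall x \forall y (Rxy \to Ryy).
A: fails — Ruv but not Rvv.
B: fails — Rmn but not Rnn.
C: ✓.
D: fails — Ruz but not Rzz.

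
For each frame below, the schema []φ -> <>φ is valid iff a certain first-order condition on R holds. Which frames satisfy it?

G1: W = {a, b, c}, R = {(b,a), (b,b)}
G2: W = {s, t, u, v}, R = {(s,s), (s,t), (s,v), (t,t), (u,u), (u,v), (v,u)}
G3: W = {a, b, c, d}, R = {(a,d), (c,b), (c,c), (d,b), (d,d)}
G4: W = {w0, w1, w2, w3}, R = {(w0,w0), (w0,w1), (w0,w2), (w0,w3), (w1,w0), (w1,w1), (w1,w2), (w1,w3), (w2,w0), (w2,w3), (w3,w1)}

G2, G4

Frame correspondent (Sahlqvist): forall x exists y Rxy — i.e. seriality.
G1: fails — world a has no successor.
G2: holds.
G3: fails — world b has no successor.
G4: holds.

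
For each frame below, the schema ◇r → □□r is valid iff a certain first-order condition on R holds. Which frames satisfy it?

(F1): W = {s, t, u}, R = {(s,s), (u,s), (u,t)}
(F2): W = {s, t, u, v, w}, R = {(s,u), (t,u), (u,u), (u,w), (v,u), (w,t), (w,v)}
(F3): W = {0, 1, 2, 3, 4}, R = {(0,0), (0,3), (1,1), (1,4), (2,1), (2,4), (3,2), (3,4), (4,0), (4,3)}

none

The schema corresponds to a generalized confluence (Geach) condition: ∀x ∀y ∀z ((xRy ∧ xR²z) → ∃w (y = w ∧ z = w)).
(F1): fails — uRt, uR²s but t ≠ s.
(F2): fails — sRu, sR²w but u ≠ w.
(F3): fails — 0R0, 0R²2 but 0 ≠ 2.
Valid on no frame.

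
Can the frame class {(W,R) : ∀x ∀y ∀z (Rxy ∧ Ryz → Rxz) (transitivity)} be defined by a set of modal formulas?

Yes — defined by □r → □□r

This is a Sahlqvist condition; the 4 axiom □r → □□r defines it.
Suppose □r→□□r is valid. Take Rxy, Ryz and set V(r)={w : Rxw}. Then □r at x, so □□r at x, so □r at y, so r at z, i.e. Rxz.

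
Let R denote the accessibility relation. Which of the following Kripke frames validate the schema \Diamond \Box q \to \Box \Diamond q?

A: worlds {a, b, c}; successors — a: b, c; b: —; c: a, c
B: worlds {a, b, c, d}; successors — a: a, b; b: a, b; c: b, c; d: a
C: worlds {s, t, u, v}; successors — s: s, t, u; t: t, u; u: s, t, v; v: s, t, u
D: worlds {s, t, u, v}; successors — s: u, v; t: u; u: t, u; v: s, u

Frame correspondent (Sahlqvist): \forall x \forall y \forall z (Rxy \wedge Rxz \to \exists w (Ryw \wedge Rzw)) — i.e. convergence.
A: fails — Rac and Rab but c and b have no common successor.
B: satisfies the condition.
C: satisfies the condition.
D: satisfies the condition.
Valid on: B, C, D.

B, C, D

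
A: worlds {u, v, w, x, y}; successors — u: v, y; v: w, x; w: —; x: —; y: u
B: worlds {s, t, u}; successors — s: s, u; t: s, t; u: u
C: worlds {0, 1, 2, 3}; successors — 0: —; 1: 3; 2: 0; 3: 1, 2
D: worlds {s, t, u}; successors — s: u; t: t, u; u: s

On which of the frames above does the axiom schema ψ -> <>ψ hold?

B

This is the axiom for reflexivity; its first-order frame correspondent is forall x Rxx.
A: fails — world u does not see itself.
B: ✓.
C: fails — world 0 does not see itself.
D: fails — world s does not see itself.
Valid on: B.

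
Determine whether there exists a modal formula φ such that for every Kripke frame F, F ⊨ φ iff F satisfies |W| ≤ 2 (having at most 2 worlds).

Any modally definable frame class is closed under disjoint unions.
Any modal formula valid on each of 3 disjoint one-world frames is valid on their disjoint union (validity is preserved under disjoint unions). Each one-world frame has |W|=1≤2, but the union has |W|=3.
So the class is not modally definable.

Not modally definable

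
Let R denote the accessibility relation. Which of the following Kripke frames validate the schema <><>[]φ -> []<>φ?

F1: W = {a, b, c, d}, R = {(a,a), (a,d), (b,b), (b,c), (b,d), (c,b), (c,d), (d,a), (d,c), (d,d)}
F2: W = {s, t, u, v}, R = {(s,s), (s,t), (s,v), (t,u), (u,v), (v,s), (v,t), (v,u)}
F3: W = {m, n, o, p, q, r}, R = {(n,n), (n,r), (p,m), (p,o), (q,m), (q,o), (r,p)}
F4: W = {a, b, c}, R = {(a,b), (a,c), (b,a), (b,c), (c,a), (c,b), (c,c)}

F1, F4

Frame correspondent (Sahlqvist): forall x forall y forall z ((x R^2 y & xRz) -> exists w (yRw & zRw)) — i.e. a generalized confluence (Geach) condition.
F1: condition met.
F2: fails — sR²s, sRt but no w with sRw and tRw.
F3: fails — nR²n, nRr but no w with nRw and rRw.
F4: condition met.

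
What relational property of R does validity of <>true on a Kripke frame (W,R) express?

◇⊤ holds at w iff w has a successor, so frame-validity of ◇⊤ is exactly seriality. Equivalently via □q → ◇q:
Suppose □q→◇q is valid. At any x set V(q)=W. Then □q at x, so ◇q at x, so x has a successor.
Conversely, on a frame with seriality the schema holds at every world under every valuation.
So the correspondent is seriality.

Seriality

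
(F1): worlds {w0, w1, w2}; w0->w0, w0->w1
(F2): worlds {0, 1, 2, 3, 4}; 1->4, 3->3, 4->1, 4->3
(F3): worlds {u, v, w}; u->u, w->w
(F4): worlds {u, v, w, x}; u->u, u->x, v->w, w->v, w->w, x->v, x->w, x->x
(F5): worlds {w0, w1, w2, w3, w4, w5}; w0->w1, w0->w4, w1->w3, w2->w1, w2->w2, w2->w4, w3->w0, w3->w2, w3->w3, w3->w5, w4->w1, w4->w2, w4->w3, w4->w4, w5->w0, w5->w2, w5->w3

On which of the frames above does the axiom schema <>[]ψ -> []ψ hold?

The schema corresponds to the Euclidean property: forall x forall y forall z (Rxy & Rxz -> Ryz).
(F1): fails — Rw0w1 and Rw0w1 but not Rw1w1.
(F2): fails — R14 and R14 but not R44.
(F3): satisfies the condition.
(F4): fails — Rux and Ruu but not Rxu.
(F5): fails — Rw0w1 and Rw0w4 but not Rw1w4.
Valid on: (F3).

(F3)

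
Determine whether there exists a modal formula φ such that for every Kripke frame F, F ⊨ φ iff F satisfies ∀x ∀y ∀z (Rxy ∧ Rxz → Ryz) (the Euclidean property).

This is a Sahlqvist condition; the 5 axiom ◇q → □◇q defines it.
Suppose ◇q→□◇q is valid. Take Rxy, Rxz and set V(q)={y}. Then ◇q at x, so □◇q at x, so ◇q at z, so some w with Rzw has q; w=y, i.e. Rzy. By symmetry of the argument, Ryz.

Yes — defined by ◇q → □◇q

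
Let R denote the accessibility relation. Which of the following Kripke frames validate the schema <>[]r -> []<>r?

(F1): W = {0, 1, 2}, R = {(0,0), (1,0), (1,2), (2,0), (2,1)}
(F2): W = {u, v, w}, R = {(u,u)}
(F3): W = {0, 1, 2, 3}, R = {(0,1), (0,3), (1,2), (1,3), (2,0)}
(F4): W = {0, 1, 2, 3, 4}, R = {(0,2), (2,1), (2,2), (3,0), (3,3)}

(F1), (F2)

Frame correspondent (Sahlqvist): forall x forall y forall z (Rxy & Rxz -> exists w (Ryw & Rzw)) — i.e. convergence.
(F1): holds.
(F2): holds.
(F3): fails — R01 and R03 but 1 and 3 have no common successor.
(F4): fails — R22 and R21 but 2 and 1 have no common successor.
Valid on: (F1), (F2).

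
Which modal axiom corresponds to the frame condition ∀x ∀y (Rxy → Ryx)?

The condition is symmetry. The B schema s → □◇s defines it.
Suppose s→□◇s is valid. Take Rxy and set V(s)={x}. Then s at x, so □◇s at x, so ◇s at y, so some z with Ryz has s; z=x, i.e. Ryx.

s → □◇s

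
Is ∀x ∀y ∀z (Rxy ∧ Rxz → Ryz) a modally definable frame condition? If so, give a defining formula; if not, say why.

Yes, by ◇p → □◇p

This is a Sahlqvist condition; the 5 axiom ◇p → □◇p defines it.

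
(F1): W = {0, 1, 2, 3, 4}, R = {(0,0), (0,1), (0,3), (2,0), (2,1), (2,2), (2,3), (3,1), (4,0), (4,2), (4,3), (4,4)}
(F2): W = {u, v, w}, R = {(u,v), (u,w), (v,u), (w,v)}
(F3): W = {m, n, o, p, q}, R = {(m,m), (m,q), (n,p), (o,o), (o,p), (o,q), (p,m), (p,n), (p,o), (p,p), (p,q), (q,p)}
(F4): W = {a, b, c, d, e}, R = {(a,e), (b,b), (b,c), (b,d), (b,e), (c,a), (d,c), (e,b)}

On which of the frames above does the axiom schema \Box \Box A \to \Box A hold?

(F3)

Frame correspondent (Sahlqvist): \forall x \forall y (Rxy \to \exists z (Rxz \wedge Rzy)) — i.e. density.
(F1): fails — R31 but no z with R3z and Rz1.
(F2): fails — Rvu but no z with Rvz and Rzu.
(F3): condition met.
(F4): fails — Rdc but no z with Rdz and Rzc.
Valid on: (F3).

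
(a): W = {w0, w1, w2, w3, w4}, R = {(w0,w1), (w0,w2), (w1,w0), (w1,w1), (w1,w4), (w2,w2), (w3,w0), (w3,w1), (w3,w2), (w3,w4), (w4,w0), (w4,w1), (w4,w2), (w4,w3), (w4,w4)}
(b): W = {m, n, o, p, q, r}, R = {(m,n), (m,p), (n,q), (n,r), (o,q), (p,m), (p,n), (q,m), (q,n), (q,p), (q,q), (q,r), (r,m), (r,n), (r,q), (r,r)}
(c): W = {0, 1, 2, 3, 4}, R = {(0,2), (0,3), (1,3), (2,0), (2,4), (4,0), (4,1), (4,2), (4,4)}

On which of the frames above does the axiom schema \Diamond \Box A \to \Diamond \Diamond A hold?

(a), (b)

Frame correspondent (Sahlqvist): \forall x \forall y (xRy \to \exists w (yRw \wedge x R^2 w)) — i.e. a generalized confluence (Geach) condition.
(a): satisfies the condition.
(b): satisfies the condition.
(c): fails — 0R3 but no w with 3Rw and 0R²w.
Valid on: (a), (b).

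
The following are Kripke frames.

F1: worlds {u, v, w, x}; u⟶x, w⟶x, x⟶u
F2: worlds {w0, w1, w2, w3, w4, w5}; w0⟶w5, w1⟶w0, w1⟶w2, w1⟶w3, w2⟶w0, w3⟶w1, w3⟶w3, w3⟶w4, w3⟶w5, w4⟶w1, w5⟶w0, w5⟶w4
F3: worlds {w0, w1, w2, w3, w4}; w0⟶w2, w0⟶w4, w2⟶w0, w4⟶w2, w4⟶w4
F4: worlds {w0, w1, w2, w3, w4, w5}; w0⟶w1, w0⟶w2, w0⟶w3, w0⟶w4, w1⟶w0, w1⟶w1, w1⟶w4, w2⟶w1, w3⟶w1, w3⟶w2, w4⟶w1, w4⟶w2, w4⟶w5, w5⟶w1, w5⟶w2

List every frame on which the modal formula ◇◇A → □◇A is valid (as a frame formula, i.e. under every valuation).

F1

This is the axiom for a generalized confluence (Geach) condition; its first-order frame correspondent is ∀x ∀y ∀z ((xR²y ∧ xRz) → ∃w (y = w ∧ zRw)).
F1: condition met.
F2: fails — w1R²w0, w1Rw0 but no w with w0=w and w0Rw.
F3: fails — w0R²w0, w0Rw4 but no w with w0=w and w4Rw.
F4: fails — w0R²w0, w0Rw2 but no w with w0=w and w2Rw.
Valid on: F1.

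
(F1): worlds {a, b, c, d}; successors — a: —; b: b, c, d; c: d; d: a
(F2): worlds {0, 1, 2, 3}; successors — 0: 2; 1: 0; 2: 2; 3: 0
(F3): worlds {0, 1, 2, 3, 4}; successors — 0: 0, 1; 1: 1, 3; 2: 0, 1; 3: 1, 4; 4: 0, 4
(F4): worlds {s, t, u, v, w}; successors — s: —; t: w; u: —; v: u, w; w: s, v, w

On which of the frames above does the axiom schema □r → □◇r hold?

(F3)

The schema corresponds to a generalized confluence (Geach) condition: ∀x ∀z (xRz → ∃w (xRw ∧ zRw)).
(F1): fails — bRd but no w with bRw and dRw.
(F2): fails — 1R0 but no w with 1Rw and 0Rw.
(F3): condition met.
(F4): fails — vRu but no w* with vRw* and uRw*.
Valid on: (F3).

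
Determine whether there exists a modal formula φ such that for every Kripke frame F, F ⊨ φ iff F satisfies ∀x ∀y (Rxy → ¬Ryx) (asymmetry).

Not modally definable

Any modally definable frame class is closed under surjective bounded morphisms.
The 4-cycle (worlds a,b,c,d with a→b→c→d→a) is asymmetric. Mapping every world to a single reflexive point • is a surjective bounded morphism, and the reflexive point is not asymmetric (R•• but asymmetry requires ¬R••).
Hence asymmetry is not modally definable.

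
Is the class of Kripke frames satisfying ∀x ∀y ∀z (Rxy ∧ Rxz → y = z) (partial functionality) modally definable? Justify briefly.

Yes, by ◇r → □r

This is a Sahlqvist condition; the CD axiom ◇r → □r defines it.
Suppose ◇r→□r is valid. Take Rxy, Rxz and set V(r)={y}. Then ◇r at x, so □r at x, so r at z, i.e. z=y.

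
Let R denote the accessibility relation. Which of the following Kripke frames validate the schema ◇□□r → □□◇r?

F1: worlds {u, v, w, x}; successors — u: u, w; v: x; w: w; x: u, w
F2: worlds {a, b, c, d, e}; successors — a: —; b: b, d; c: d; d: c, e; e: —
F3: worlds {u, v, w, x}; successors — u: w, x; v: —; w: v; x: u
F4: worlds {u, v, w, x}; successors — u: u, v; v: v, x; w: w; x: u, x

F1, F4

This is the axiom for a generalized confluence (Geach) condition; its first-order frame correspondent is ∀x ∀y ∀z ((xRy ∧ xR²z) → ∃w (yR²w ∧ zRw)).
F1: satisfies the condition.
F2: fails — bRb, bR²e but no w with bR²w and eRw.
F3: fails — uRw, uR²u but no t with wR²t and uRt.
F4: satisfies the condition.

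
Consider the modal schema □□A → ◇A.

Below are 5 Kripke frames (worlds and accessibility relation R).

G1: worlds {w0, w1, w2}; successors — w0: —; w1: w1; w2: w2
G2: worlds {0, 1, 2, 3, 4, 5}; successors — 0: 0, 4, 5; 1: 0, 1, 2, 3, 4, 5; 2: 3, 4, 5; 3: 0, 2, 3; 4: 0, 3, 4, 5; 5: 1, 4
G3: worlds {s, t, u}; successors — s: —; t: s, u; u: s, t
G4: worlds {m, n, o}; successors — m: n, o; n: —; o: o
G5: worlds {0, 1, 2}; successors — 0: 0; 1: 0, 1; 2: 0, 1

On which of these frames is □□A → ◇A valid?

G2, G5

This is the axiom for a generalized confluence (Geach) condition; its first-order frame correspondent is ∀x ∃w (xR²w ∧ xRw).
G1: fails — at w0 but no w with w0R²w and w0Rw.
G2: condition met.
G3: fails — at s but no w with sR²w and sRw.
G4: fails — at n but no w with nR²w and nRw.
G5: condition met.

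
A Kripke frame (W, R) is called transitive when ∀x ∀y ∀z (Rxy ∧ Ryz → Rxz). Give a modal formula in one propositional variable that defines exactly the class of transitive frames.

□ψ → □□ψ

This is transitivity; the standard corresponding axiom is 4: □ψ → □□ψ.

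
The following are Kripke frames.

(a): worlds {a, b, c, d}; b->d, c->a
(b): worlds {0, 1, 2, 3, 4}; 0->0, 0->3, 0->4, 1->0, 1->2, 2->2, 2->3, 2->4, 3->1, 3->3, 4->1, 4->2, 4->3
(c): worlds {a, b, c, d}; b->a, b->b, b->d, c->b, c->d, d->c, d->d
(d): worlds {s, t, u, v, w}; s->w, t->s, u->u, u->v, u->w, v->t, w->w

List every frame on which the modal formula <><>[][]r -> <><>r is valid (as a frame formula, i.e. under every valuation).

(a), (b)

Frame correspondent (Sahlqvist): forall x forall y (x R^2 y -> exists w (y R^2 w & x R^2 w)) — i.e. a generalized confluence (Geach) condition.
(a): satisfies the condition.
(b): satisfies the condition.
(c): fails — bR²a but no w with aR²w and bR²w.
(d): fails — uR²v but no w* with vR²w* and uR²w*.
Valid on: (a), (b).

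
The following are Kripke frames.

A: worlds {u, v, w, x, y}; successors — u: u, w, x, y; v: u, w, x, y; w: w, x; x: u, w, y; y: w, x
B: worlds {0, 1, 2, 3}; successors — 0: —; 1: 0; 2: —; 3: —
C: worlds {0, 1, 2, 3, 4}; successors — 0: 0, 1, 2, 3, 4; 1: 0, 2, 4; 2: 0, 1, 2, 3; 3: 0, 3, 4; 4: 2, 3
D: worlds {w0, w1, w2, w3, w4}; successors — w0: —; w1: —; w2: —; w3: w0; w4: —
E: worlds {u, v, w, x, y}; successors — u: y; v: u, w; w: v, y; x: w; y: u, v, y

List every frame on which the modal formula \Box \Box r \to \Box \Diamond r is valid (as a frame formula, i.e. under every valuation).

This is the axiom for a generalized confluence (Geach) condition; its first-order frame correspondent is \forall x \forall z (xRz \to \exists w (x R^2 w \wedge zRw)).
A: condition met.
B: fails — 1R0 but no w with 1R²w and 0Rw.
C: condition met.
D: fails — w3Rw0 but no w with w3R²w and w0Rw.
E: condition met.
Valid on: A, C, E.

A, C, E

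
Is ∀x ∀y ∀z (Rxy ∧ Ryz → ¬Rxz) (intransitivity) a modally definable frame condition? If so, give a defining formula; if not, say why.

Modal frame validity is preserved under surjective bounded morphisms.
The 7-cycle (worlds w0,w1,w2,w3,w4,w5,w6 with w0→w1→w2→w3→w4→w5→w6→w0) is intransitive. Mapping every world to a single reflexive point • is a surjective bounded morphism; the reflexive point is not intransitive (R••∧R•• but R••).
So the class is not modally definable.

Not definable by any modal formula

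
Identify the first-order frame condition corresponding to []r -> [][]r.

This schema is the 4 axiom.
Its frame correspondent is transitivity — forall x forall y forall z (Rxy & Ryz -> Rxz).

Transitivity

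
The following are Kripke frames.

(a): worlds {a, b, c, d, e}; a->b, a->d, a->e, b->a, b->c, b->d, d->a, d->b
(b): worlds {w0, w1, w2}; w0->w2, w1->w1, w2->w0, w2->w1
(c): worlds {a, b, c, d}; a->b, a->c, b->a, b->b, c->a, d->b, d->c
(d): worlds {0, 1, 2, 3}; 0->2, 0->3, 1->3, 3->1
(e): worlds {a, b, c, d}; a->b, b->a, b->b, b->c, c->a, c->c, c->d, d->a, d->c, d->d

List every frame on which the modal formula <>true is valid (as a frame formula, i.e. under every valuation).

(b), (c), (e)

This is the axiom for seriality; its first-order frame correspondent is forall x exists y Rxy.
(a): fails — world c has no successor.
(b): ✓.
(c): ✓.
(d): fails — world 2 has no successor.
(e): ✓.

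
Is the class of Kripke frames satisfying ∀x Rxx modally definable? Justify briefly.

Definable; □p → p defines it

Yes: it is reflexivity, defined by the T schema □p → p.
Suppose □p→p is valid. At any x set V(p)={w : Rxw}. Then □p holds at x, so p holds at x, i.e. Rxx.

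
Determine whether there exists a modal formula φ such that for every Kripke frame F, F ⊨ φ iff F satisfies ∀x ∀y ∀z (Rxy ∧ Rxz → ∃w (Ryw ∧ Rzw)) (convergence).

Yes: it is convergence, defined by the .2 schema ◇□p → □◇p.

Definable; ◇□p → □◇p defines it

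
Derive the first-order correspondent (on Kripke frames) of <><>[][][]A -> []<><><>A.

forall x forall y forall z ((x R^2 y & xRz) -> exists w (y R^3 w & z R^3 w))

This is a Sahlqvist (Geach-type) schema ◇^2□^3A → □^1◇^3A.
First-order correspondent: forall x forall y forall z ((x R^2 y & xRz) -> exists w (y R^3 w & z R^3 w)).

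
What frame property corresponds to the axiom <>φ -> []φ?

Partial functionality

Suppose ◇φ→□φ is valid. Take Rxy, Rxz and set V(φ)={y}. Then ◇φ at x, so □φ at x, so φ at z, i.e. z=y.
Conversely, on a frame with partial functionality the schema holds at every world under every valuation.
Frame condition: forall x forall y forall z (Rxy & Rxz -> y = z).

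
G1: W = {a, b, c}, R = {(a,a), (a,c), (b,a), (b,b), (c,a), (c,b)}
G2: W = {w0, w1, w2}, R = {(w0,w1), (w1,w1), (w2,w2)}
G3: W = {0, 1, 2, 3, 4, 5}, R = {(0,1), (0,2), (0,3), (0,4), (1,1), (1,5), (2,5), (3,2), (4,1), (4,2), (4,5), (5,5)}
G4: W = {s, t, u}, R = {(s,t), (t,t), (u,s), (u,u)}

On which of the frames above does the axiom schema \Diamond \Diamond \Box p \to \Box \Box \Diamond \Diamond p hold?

Frame correspondent (Sahlqvist): \forall x \forall y \forall z ((x R^2 y \wedge x R^2 z) \to \exists w (yRw \wedge z R^2 w)) — i.e. a generalized confluence (Geach) condition.
G1: ✓.
G2: ✓.
G3: ✓.
G4: fails — uR²u, uR²s but no w with uRw and sR²w.

G1, G2, G3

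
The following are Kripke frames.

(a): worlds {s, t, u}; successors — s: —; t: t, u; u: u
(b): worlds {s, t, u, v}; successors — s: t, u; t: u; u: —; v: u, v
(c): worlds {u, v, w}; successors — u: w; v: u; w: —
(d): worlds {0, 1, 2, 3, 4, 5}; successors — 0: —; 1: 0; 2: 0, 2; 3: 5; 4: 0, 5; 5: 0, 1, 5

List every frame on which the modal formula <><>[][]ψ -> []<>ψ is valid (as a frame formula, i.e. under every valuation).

(a)

This is the axiom for a generalized confluence (Geach) condition; its first-order frame correspondent is forall x forall y forall z ((x R^2 y & xRz) -> exists w (y R^2 w & zRw)).
(a): holds.
(b): fails — sR²u, sRt but no w with uR²w and tRw.
(c): fails — vR²w, vRu but no t with wR²t and uRt.
(d): fails — 2R²0, 2R0 but no w with 0R²w and 0Rw.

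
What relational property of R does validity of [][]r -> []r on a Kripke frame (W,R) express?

Suppose □□r→□r is valid. Take Rxy and set V(r)={w : xR²w}. Then □□r at x, so □r at x, so r at y, i.e. ∃z(Rxz∧Rzy).
Conversely, on a frame with density the schema holds at every world under every valuation.
So the correspondent is density.

density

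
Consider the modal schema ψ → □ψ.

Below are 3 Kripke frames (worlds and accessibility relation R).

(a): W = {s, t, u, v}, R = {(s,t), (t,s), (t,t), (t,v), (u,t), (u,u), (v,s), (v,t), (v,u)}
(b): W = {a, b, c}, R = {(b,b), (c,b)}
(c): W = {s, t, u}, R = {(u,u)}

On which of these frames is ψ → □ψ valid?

(c)

Frame correspondent (Sahlqvist): ∀x ∀z (xRz → ∃w (x = w ∧ z = w)) — i.e. a generalized confluence (Geach) condition.
(a): fails — sRt but s ≠ t.
(b): fails — cRb but c ≠ b.
(c): condition met.
Valid on: (c).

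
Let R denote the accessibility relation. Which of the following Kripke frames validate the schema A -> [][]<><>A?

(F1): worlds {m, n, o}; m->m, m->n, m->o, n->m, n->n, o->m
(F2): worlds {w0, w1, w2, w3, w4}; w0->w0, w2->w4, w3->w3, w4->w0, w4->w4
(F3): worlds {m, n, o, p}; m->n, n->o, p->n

This is the axiom for a generalized confluence (Geach) condition; its first-order frame correspondent is forall x forall z (x R^2 z -> exists w (x = w & z R^2 w)).
(F1): condition met.
(F2): fails — w2R²w0 but no w with w2=w and w0R²w.
(F3): fails — mR²o but no w with m=w and oR²w.

(F1)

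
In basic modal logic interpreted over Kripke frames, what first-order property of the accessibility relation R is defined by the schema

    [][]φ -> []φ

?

density

Suppose □□φ→□φ is valid. Take Rxy and set V(φ)={w : xR²w}. Then □□φ at x, so □φ at x, so φ at y, i.e. ∃z(Rxz∧Rzy).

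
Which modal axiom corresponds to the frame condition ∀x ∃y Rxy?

A defining formula is □r → ◇r (the D axiom).
Suppose □r→◇r is valid. At any x set V(r)=W. Then □r at x, so ◇r at x, so x has a successor.

□r → ◇r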